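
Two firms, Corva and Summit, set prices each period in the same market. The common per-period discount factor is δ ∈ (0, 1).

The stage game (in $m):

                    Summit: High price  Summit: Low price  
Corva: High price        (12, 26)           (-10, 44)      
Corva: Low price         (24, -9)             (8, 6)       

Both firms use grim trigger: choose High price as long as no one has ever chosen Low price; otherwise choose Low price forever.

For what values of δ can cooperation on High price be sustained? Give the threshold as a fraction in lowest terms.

3/4

For Corva: deviation gain 24−12 = 12, per-period punishment loss 12−8 = 4. IC gives δ ≥ 12/16 = 3/4.
For Summit: gain 18, loss 20 per period, so δ ≥ 18/38 = 9/19.
The tighter constraint is Corva's, so cooperation needs δ ≥ 3/4.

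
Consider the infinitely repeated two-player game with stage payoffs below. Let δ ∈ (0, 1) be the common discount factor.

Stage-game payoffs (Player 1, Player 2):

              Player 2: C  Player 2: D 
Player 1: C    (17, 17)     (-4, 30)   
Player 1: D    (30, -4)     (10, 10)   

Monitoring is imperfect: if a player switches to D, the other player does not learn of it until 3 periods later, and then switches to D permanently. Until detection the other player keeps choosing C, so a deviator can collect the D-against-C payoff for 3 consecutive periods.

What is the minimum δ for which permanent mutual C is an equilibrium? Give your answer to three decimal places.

A deviator earns 30 for 3 periods, then 10 forever; cooperating earns 17 forever. Multiplying the IC by (1−δ):
17 ≥ 30(1−δ^3) + 10δ^3, so 20·δ^3 ≥ 13 and δ^3 ≥ 13/20.
δ ≥ (13/20)^(1/3) ≈ 0.866.

0.866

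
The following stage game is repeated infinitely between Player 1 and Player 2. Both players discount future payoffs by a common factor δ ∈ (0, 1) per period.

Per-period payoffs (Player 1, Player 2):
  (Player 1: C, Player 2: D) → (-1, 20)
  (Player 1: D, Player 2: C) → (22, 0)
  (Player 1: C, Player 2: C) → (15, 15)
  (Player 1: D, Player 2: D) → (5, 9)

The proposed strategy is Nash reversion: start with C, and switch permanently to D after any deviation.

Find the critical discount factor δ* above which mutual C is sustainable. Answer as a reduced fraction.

For Player 1: deviation gain 22−15 = 7, per-period punishment loss 15−5 = 10. IC gives δ ≥ 7/17.
For Player 2: gain 5, loss 6 per period, so δ ≥ 5/11.
The tighter constraint is Player 2's, so cooperation needs δ ≥ 5/11.

5/11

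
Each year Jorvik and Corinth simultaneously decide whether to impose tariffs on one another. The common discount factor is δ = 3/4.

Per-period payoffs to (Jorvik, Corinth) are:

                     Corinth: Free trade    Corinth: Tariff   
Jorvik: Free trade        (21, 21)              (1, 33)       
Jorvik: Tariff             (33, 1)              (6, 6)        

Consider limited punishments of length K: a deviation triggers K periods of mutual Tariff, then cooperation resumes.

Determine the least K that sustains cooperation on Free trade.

IC: δ(1−δ^K)/(1−δ) ≥ (33−21)/(21−6) = 4/5.
With δ = 3/4: need 1 − δ^K ≥ 4/5·(1−3/4)/(3/4), i.e. δ^K ≤ 0.7333.
Since (3/4)^1 = 0.7500 and (3/4)^2 = 0.5625, the smallest such K is 2.

2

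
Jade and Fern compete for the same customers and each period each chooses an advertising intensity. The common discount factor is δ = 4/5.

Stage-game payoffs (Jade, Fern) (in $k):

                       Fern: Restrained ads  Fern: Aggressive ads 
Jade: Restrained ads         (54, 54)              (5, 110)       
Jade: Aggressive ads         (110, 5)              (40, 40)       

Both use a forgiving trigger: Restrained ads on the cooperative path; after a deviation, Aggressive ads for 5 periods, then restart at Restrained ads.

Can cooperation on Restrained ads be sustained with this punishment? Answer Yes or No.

A one-shot deviation gives 110 now, then 40 for 5 periods, then back to 54.
Gain from deviating: (110−54) today; loss: (54−40) in each of the next 5 periods.
No-deviation condition: (54−40)(δ+…+δ^5) ≥ 110−54, i.e. δ+…+δ^5 ≥ 4.
At δ = 4/5: δ+…+δ^5 = 2.6893 < 4.0000.
So cooperation is not sustainable.

No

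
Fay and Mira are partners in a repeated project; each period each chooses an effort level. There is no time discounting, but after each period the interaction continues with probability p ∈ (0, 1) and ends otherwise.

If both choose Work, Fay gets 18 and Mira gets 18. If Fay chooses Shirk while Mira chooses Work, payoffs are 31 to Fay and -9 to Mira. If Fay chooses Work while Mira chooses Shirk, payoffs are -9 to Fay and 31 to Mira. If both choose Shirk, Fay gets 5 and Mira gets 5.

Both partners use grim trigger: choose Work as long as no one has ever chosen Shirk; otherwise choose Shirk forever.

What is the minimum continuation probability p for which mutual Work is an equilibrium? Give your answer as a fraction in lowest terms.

Expected cooperation value is 18 + p·18 + p²·18 + … = 18/(1−p); deviation gives 31 + p·5/(1−p).
18 ≥ 31(1−p) + 5p ⇒ 26p ≥ 13 ⇒ p ≥ 13/26 = 1/2.

1/2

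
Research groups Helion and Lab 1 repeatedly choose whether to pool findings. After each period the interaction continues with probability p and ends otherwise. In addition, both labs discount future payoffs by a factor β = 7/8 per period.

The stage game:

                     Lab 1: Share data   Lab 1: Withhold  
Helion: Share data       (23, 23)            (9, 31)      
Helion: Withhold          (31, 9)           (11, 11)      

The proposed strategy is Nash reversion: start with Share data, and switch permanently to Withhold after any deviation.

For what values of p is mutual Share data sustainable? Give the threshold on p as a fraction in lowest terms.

With continuation probability p and discount β, the effective per-period discount factor is βp.
Grim-trigger IC: βp ≥ (31−23)/(31−11) = 2/5.
So p ≥ (2/5)/(7/8) = 16/35.

16/35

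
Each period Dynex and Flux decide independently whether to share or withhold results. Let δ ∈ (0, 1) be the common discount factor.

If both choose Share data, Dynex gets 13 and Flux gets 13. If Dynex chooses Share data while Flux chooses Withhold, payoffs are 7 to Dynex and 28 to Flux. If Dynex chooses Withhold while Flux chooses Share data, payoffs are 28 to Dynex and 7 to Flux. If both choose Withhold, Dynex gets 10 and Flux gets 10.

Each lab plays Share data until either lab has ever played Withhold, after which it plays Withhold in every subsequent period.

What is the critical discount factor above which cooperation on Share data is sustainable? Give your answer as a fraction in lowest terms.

13/(1−δ) ≥ 28 + 10δ/(1−δ)
13 ≥ 28 − 18δ
δ ≥ 15/18 = 5/6.

5/6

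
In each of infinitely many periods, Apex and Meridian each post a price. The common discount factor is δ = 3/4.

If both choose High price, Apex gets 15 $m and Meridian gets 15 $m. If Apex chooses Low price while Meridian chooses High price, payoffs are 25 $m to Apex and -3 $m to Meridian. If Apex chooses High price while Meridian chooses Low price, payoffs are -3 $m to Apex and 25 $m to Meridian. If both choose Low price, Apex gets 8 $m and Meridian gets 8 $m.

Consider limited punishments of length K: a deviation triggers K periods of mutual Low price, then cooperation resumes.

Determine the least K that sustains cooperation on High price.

Need Σ_{k=1}^{K} δ^k ≥ (25−15)/(15−8) = 1.4286 at δ = 3/4.
At K = 2 the sum is 1.3125 < 1.4286; at K = 3 it is 1.7344 ≥ 1.4286.
So the minimum punishment length is K = 3.

3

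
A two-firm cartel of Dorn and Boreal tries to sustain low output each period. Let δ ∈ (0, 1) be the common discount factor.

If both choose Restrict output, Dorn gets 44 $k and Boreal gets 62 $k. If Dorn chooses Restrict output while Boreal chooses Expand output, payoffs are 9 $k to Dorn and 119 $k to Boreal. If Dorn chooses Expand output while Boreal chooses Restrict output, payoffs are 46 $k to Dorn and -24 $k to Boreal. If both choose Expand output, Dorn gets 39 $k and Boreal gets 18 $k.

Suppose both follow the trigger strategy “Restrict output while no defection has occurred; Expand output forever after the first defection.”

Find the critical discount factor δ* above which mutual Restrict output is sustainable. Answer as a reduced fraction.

57/101

For Dorn: deviation gain 46−44 = 2, per-period punishment loss 44−39 = 5. IC gives δ ≥ 2/7.
For Boreal: gain 57, loss 44 per period, so δ ≥ 57/101.
The tighter constraint is Boreal's, so cooperation needs δ ≥ 57/101.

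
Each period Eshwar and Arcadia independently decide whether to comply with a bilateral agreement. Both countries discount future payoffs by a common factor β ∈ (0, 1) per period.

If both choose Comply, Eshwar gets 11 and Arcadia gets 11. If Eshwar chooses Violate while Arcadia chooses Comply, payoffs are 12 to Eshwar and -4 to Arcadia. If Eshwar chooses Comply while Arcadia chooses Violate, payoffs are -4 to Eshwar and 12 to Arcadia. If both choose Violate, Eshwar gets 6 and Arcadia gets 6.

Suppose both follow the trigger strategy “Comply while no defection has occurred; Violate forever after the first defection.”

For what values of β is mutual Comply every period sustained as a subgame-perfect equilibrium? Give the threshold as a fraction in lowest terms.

1/6

One-period gain from deviating is 12 − 11 = 1. The loss is 11 − 6 = 5 in every subsequent period, with present value 5·β/(1−β).
Deviation is unprofitable when 5·β/(1−β) ≥ 1, i.e. β/(1−β) ≥ 1/5.
Equivalently β ≥ 1/(1+5) = 1/6.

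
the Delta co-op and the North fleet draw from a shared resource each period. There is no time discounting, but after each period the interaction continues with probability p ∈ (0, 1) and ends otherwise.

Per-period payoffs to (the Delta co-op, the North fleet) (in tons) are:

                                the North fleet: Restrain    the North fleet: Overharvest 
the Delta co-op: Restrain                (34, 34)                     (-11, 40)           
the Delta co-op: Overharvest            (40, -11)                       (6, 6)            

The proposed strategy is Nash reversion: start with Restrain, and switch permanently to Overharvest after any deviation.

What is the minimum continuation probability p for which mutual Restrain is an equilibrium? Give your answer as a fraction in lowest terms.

3/17

Expected cooperation value is 34 + p·34 + p²·34 + … = 34/(1−p); deviation gives 40 + p·6/(1−p).
34 ≥ 40(1−p) + 6p ⇒ 34p ≥ 6 ⇒ p ≥ 6/34 = 3/17.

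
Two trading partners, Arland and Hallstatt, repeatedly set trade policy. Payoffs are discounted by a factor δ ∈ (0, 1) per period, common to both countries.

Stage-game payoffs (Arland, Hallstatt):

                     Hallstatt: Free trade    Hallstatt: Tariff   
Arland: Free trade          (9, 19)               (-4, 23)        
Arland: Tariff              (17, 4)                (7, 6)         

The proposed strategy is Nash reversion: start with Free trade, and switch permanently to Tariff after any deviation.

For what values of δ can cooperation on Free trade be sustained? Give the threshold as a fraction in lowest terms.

For Arland: deviation gain 17−9 = 8, per-period punishment loss 9−7 = 2. IC gives δ ≥ 8/10 = 4/5.
For Hallstatt: gain 4, loss 13 per period, so δ ≥ 4/17.
The tighter constraint is Arland's, so cooperation needs δ ≥ 4/5.

4/5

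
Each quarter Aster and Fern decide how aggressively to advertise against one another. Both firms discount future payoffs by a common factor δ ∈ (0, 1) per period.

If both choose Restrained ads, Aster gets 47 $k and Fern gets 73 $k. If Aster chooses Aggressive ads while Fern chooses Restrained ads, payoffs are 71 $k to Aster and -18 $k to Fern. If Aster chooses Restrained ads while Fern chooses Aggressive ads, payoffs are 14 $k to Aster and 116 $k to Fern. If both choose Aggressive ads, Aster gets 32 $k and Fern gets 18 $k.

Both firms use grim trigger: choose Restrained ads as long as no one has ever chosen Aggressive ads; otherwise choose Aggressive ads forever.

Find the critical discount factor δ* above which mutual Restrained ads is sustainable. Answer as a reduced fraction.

Aster: cooperation gives 47 each period; deviation gives 71 once then 32 forever.
  47/(1−δ) ≥ 71 + 32δ/(1−δ) ⇒ δ ≥ 24/39 = 8/13.
Fern: cooperation gives 73 each period; deviation gives 116 once then 18 forever.
  δ ≥ 43/98.
Both must hold, so the binding constraint is Aster's: δ ≥ 8/13.

8/13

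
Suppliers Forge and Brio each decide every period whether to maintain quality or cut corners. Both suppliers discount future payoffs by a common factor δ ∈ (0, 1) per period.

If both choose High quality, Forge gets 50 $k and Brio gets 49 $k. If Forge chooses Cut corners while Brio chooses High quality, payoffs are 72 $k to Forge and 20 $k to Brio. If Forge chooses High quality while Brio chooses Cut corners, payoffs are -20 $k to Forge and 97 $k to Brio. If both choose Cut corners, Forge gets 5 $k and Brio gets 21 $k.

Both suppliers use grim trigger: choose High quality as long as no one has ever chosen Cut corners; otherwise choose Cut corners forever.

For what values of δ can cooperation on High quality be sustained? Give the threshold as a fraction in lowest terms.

12/19

Forge's threshold: (72−50)/(72−5) = 22/67.
Brio's threshold: (97−49)/(97−21) = 12/19.
22/67 < 12/19, so Brio binds and δ* = 12/19.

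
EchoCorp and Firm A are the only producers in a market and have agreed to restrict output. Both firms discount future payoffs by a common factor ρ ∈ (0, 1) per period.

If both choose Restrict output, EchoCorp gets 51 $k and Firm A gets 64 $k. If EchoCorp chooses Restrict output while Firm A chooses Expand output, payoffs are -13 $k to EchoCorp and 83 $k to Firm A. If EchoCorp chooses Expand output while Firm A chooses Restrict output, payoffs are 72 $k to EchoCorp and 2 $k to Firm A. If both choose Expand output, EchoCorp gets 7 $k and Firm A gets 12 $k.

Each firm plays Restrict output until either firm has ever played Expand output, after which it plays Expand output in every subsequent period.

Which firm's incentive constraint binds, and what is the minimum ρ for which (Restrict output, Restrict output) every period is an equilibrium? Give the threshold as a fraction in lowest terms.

EchoCorp; ρ ≥ 21/65

EchoCorp: cooperation gives 51 each period; deviation gives 72 once then 7 forever.
  51/(1−ρ) ≥ 72 + 7ρ/(1−ρ) ⇒ ρ ≥ 21/65.
Firm A: cooperation gives 64 each period; deviation gives 83 once then 12 forever.
  ρ ≥ 19/71.
Both must hold, so the binding constraint is EchoCorp's: ρ ≥ 21/65.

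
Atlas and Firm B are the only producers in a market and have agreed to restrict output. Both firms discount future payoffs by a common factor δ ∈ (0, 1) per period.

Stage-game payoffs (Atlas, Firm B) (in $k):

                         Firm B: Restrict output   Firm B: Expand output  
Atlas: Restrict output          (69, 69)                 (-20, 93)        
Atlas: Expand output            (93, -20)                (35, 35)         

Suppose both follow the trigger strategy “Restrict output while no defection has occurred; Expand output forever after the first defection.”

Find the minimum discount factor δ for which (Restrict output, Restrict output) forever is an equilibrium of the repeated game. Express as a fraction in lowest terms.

12/29

Cooperation forever yields 69 each period: 69/(1−δ).
Deviating yields 93 once, then 35 forever: 93 + 35δ/(1−δ).
No profitable deviation requires 69/(1−δ) ≥ 93 + 35δ/(1−δ).
Multiplying by (1−δ): 69 ≥ 93(1−δ) + 35δ = 93 − 58δ.
So 58δ ≥ 24, i.e. δ ≥ 24/58 = 12/29.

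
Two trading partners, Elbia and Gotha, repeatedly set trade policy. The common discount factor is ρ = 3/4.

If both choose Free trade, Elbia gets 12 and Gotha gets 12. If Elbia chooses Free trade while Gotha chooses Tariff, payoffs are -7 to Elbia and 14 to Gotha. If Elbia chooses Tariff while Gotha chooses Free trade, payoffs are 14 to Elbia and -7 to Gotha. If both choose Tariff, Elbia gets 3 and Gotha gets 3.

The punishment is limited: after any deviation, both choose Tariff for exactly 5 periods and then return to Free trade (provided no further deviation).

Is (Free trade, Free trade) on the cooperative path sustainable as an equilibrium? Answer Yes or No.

Yes

A one-shot deviation gives 14 now, then 3 for 5 periods, then back to 12.
Gain from deviating: (14−12) today; loss: (12−3) in each of the next 5 periods.
No-deviation condition: (12−3)(ρ+…+ρ^5) ≥ 14−12, i.e. ρ+…+ρ^5 ≥ 2/9.
At ρ = 3/4: ρ+…+ρ^5 = 2.2881 ≥ 0.2222.
So cooperation is sustainable.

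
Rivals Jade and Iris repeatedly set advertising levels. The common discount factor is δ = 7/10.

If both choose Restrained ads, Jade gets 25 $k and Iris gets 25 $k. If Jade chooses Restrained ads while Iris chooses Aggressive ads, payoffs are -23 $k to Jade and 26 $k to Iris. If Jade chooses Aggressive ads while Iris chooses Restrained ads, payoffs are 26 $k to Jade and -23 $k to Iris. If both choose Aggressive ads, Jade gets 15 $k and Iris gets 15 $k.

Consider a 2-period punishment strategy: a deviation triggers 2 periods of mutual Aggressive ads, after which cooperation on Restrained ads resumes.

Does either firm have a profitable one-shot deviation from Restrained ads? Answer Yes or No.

No

Comparing payoff streams over the 3 periods until play realigns: cooperate → 25(1+δ+…+δ^2); deviate → 26 + 15(δ+…+δ^2).
Cooperation is sustained iff (25−15)(δ+…+δ^2) ≥ 26−25.
δ+…+δ^2 = 7/10·(1−(7/10)^2)/(1−7/10) = 1.1900, and (26−25)/(25−15) = 0.1000.
1.1900 ≥ 0.1000, so cooperation is sustainable.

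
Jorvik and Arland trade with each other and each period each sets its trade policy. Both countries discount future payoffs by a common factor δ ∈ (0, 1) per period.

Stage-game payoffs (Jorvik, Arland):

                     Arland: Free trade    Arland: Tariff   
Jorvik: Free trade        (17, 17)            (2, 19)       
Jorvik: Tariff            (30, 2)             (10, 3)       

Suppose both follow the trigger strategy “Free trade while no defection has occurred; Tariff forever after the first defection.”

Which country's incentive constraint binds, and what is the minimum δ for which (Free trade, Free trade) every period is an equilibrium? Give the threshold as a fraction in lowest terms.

Jorvik's threshold: (30−17)/(30−10) = 13/20.
Arland's threshold: (19−17)/(19−3) = 1/8.
13/20 > 1/8, so Jorvik binds and δ* = 13/20.

Jorvik; δ ≥ 13/20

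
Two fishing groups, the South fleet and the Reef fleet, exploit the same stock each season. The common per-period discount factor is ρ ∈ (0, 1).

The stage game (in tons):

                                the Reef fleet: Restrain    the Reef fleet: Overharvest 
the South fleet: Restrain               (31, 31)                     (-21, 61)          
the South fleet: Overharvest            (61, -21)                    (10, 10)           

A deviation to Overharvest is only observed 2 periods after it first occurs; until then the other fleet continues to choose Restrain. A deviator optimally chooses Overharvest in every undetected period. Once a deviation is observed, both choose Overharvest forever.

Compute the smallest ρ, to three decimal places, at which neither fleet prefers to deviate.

Deviating for the 2 undetected periods gains 61−31 = 30 per period over cooperation, then loses 31−10 = 21 per period forever once punishment starts.
Gain: 30(1 + ρ + … + ρ^1); loss: 21·ρ^2/(1−ρ).
No profitable deviation ⇔ 30(1−ρ^2) ≤ 21·ρ^2, i.e. ρ^2 ≥ 30/(30+21) = 10/17.
Hence ρ ≥ (10/17)^(1/2) ≈ 0.767.

0.767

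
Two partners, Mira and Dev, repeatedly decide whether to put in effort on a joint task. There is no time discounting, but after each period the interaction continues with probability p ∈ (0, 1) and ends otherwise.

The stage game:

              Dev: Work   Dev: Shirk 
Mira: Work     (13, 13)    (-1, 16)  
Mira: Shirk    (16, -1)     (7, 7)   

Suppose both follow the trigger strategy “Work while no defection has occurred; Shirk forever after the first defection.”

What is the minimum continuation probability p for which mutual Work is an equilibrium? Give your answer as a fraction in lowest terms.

1/3

Expected cooperation value is 13 + p·13 + p²·13 + … = 13/(1−p); deviation gives 16 + p·7/(1−p).
13 ≥ 16(1−p) + 7p ⇒ 9p ≥ 3 ⇒ p ≥ 3/9 = 1/3.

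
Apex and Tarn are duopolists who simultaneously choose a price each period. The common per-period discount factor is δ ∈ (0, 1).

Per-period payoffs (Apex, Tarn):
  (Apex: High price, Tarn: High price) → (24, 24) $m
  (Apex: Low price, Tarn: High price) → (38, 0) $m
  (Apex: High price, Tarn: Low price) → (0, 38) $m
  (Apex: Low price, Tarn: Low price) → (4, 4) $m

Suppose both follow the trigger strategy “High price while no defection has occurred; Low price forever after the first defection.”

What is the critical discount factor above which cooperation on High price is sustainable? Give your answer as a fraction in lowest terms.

7/17

Under grim trigger the critical discount factor is (T−C)/(T−P) with T = 38, C = 24, P = 4.
δ* = (38−24)/(38−4) = 14/34 = 7/17.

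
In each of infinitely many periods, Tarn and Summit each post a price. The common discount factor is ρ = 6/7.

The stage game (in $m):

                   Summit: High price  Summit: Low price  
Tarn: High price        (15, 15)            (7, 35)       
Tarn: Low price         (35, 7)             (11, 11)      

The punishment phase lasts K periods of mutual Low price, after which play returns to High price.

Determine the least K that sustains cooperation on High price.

No profitable deviation requires (15−11)(ρ+…+ρ^K) ≥ 35−15, i.e. ρ+…+ρ^K ≥ 5 ≈ 5.0000.
With ρ = 6/7, the partial sums are K=1: 0.8571, K=2: 1.5918, …, K=10: 4.7157, K=11: 4.8991, K=12: 5.0564.
K = 12 is the first length at which the sum reaches 5.0000.

12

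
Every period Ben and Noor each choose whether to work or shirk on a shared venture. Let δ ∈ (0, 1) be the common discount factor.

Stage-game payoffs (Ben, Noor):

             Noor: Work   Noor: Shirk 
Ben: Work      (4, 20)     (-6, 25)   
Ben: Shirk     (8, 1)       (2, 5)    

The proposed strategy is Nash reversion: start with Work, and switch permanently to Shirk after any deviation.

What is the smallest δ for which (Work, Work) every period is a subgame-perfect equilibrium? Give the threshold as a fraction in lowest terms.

2/3

For Ben: deviation gain 8−4 = 4, per-period punishment loss 4−2 = 2. IC gives δ ≥ 4/6 = 2/3.
For Noor: gain 5, loss 15 per period, so δ ≥ 5/20 = 1/4.
The tighter constraint is Ben's, so cooperation needs δ ≥ 2/3.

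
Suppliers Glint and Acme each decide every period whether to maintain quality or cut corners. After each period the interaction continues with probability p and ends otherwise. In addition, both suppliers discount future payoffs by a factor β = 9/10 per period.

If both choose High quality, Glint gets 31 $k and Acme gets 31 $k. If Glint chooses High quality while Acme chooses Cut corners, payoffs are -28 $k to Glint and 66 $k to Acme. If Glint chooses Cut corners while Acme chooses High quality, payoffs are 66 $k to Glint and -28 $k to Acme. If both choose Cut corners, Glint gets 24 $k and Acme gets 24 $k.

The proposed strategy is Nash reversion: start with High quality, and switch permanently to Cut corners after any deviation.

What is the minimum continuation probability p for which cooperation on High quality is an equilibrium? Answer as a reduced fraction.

With continuation probability p and discount β, the effective per-period discount factor is βp.
Grim-trigger IC: βp ≥ (66−31)/(66−24) = 5/6.
So p ≥ (5/6)/(9/10) = 25/27.

25/27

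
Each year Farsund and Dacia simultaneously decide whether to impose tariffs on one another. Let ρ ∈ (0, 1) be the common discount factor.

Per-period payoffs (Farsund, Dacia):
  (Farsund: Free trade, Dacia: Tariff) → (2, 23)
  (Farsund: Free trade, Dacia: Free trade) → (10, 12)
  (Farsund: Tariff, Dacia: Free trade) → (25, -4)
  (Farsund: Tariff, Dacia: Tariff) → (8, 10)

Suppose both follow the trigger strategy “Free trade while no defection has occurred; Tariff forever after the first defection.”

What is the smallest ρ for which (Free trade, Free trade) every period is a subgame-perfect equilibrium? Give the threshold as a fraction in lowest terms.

For Farsund: deviation gain 25−10 = 15, per-period punishment loss 10−8 = 2. IC gives ρ ≥ 15/17.
For Dacia: gain 11, loss 2 per period, so ρ ≥ 11/13.
The tighter constraint is Farsund's, so cooperation needs ρ ≥ 15/17.

15/17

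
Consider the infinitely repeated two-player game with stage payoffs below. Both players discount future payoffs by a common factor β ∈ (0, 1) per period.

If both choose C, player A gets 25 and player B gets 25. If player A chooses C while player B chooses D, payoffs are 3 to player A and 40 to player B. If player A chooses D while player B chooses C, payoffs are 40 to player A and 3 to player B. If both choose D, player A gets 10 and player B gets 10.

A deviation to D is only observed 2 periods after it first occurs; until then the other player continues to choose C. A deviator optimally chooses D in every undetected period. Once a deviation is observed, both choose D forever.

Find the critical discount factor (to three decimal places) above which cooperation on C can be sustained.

0.707

Deviating for the 2 undetected periods gains 40−25 = 15 per period over cooperation, then loses 25−10 = 15 per period forever once punishment starts.
Gain: 15(1 + β + … + β^1); loss: 15·β^2/(1−β).
No profitable deviation ⇔ 15(1−β^2) ≤ 15·β^2, i.e. β^2 ≥ 15/(15+15) = 1/2.
Hence β ≥ (1/2)^(1/2) ≈ 0.707.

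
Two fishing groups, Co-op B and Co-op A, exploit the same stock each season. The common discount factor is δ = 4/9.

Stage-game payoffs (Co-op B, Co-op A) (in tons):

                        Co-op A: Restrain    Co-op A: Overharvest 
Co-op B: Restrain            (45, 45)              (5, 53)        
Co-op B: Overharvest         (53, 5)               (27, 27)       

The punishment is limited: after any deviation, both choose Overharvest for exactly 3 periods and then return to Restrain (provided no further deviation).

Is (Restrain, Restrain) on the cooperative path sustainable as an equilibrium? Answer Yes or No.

Yes

A one-shot deviation gives 53 now, then 27 for 3 periods, then back to 45.
Gain from deviating: (53−45) today; loss: (45−27) in each of the next 3 periods.
No-deviation condition: (45−27)(δ+…+δ^3) ≥ 53−45, i.e. δ+…+δ^3 ≥ 4/9.
At δ = 4/9: δ+…+δ^3 = 0.7298 ≥ 0.4444.
So cooperation is sustainable.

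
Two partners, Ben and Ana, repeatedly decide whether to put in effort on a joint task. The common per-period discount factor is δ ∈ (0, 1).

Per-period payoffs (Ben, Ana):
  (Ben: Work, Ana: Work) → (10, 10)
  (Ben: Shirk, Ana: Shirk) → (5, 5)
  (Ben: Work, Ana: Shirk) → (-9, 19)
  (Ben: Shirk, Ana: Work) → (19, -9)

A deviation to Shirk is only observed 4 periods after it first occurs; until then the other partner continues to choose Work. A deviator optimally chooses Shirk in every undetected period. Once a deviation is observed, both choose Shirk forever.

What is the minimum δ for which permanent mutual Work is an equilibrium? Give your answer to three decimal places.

Deviating for the 4 undetected periods gains 19−10 = 9 per period over cooperation, then loses 10−5 = 5 per period forever once punishment starts.
Gain: 9(1 + δ + … + δ^3); loss: 5·δ^4/(1−δ).
No profitable deviation ⇔ 9(1−δ^4) ≤ 5·δ^4, i.e. δ^4 ≥ 9/(9+5) = 9/14.
Hence δ ≥ (9/14)^(1/4) ≈ 0.895.

0.895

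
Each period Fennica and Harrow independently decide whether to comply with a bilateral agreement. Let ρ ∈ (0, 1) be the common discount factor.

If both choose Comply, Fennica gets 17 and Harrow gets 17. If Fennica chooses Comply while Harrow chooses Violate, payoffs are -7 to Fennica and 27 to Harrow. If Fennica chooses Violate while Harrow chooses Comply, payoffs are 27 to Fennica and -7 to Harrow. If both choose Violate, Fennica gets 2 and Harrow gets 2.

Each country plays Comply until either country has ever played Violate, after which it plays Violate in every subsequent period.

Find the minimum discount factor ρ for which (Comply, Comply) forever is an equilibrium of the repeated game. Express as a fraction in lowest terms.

17/(1−ρ) ≥ 27 + 2ρ/(1−ρ)
17 ≥ 27 − 25ρ
ρ ≥ 10/25 = 2/5.

2/5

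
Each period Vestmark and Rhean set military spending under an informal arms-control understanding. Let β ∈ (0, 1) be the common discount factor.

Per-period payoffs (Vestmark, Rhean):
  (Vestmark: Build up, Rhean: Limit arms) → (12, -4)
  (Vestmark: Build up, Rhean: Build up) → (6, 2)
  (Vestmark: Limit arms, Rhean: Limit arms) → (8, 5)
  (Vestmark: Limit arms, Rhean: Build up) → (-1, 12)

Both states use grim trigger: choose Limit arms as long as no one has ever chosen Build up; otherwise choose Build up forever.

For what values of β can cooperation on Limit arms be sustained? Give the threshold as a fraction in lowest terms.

7/10

Vestmark's threshold: (12−8)/(12−6) = 2/3.
Rhean's threshold: (12−5)/(12−2) = 7/10.
2/3 < 7/10, so Rhean binds and β* = 7/10.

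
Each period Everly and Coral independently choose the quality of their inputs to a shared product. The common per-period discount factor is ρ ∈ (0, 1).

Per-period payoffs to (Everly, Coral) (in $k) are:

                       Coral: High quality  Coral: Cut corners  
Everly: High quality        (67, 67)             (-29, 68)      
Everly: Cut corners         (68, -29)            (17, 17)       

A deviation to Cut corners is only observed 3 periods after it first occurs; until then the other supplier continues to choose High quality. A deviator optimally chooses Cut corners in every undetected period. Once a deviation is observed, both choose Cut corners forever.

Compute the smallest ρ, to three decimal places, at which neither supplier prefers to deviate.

Deviating for the 3 undetected periods gains 68−67 = 1 per period over cooperation, then loses 67−17 = 50 per period forever once punishment starts.
Gain: 1(1 + ρ + … + ρ^2); loss: 50·ρ^3/(1−ρ).
No profitable deviation ⇔ 1(1−ρ^3) ≤ 50·ρ^3, i.e. ρ^3 ≥ 1/(1+50) = 1/51.
Hence ρ ≥ (1/51)^(1/3) ≈ 0.270.

0.270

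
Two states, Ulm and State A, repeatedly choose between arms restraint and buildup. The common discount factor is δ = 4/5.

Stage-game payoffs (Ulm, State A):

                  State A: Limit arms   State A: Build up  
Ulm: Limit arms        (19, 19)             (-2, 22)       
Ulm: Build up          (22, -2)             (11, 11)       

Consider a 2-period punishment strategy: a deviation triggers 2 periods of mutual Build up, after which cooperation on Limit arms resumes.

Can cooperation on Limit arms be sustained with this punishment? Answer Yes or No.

IC: δ+…+δ^2 ≥ (22−19)/(19−11) = 3/8.
At δ = 4/5: partial sum = 1.4400 ≥ 0.3750. Cooperation sustainable.

Yes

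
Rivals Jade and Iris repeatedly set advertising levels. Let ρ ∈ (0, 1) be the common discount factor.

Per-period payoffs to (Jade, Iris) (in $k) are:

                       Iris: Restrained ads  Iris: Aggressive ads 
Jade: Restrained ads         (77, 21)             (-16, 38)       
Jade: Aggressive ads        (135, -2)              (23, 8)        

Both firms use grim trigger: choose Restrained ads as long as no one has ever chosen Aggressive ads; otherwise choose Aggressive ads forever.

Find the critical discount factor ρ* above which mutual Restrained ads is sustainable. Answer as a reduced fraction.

17/30

For Jade: deviation gain 135−77 = 58, per-period punishment loss 77−23 = 54. IC gives ρ ≥ 58/112 = 29/56.
For Iris: gain 17, loss 13 per period, so ρ ≥ 17/30.
The tighter constraint is Iris's, so cooperation needs ρ ≥ 17/30.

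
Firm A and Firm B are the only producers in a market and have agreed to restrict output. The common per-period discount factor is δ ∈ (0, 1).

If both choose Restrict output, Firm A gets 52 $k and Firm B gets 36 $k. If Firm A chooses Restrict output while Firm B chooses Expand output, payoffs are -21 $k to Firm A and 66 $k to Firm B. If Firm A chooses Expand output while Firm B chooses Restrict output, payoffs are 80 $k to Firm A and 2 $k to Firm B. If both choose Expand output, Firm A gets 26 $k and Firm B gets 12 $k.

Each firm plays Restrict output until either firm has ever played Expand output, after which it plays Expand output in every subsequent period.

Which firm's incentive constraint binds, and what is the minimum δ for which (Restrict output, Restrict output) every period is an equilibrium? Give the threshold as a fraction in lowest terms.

Firm A's threshold: (80−52)/(80−26) = 14/27.
Firm B's threshold: (66−36)/(66−12) = 5/9.
14/27 < 5/9, so Firm B binds and δ* = 5/9.

Firm B; δ ≥ 5/9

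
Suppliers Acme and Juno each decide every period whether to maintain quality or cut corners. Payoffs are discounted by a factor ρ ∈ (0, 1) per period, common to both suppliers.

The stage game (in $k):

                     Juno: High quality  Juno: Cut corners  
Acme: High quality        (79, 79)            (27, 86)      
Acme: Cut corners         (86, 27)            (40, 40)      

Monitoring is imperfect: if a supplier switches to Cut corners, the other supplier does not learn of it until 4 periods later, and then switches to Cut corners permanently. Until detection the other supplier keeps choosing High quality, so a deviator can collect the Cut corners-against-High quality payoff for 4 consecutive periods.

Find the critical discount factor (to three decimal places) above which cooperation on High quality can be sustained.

A deviator earns 86 for 4 periods, then 40 forever; cooperating earns 79 forever. Multiplying the IC by (1−ρ):
79 ≥ 86(1−ρ^4) + 40ρ^4, so 46·ρ^4 ≥ 7 and ρ^4 ≥ 7/46.
ρ ≥ (7/46)^(1/4) ≈ 0.625.

0.625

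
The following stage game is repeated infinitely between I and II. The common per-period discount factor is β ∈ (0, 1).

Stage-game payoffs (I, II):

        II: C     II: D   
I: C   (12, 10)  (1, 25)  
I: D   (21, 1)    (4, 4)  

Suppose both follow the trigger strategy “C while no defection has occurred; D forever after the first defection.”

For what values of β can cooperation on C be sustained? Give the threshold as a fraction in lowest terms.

I's threshold: (21−12)/(21−4) = 9/17.
II's threshold: (25−10)/(25−4) = 5/7.
9/17 < 5/7, so II binds and β* = 5/7.

5/7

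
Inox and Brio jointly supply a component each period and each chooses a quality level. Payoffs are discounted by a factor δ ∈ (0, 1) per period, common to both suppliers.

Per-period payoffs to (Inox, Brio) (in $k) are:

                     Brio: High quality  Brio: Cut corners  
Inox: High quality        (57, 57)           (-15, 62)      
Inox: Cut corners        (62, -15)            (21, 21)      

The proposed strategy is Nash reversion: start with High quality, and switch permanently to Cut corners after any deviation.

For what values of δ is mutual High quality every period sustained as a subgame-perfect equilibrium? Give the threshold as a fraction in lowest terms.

5/41

Under grim trigger the critical discount factor is (T−C)/(T−P) with T = 62, C = 57, P = 21.
δ* = (62−57)/(62−21) = 5/41.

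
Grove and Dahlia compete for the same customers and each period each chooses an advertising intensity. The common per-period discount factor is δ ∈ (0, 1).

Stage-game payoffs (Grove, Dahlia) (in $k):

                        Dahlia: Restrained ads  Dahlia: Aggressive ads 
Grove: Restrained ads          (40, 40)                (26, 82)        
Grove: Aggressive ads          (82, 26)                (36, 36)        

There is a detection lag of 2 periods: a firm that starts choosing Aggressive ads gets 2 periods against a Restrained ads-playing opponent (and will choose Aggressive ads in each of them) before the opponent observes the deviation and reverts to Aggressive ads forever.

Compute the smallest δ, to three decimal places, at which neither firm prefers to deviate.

0.956

A deviator earns 82 for 2 periods, then 36 forever; cooperating earns 40 forever. Multiplying the IC by (1−δ):
40 ≥ 82(1−δ^2) + 36δ^2, so 46·δ^2 ≥ 42 and δ^2 ≥ 21/23.
δ ≥ (21/23)^(1/2) ≈ 0.956.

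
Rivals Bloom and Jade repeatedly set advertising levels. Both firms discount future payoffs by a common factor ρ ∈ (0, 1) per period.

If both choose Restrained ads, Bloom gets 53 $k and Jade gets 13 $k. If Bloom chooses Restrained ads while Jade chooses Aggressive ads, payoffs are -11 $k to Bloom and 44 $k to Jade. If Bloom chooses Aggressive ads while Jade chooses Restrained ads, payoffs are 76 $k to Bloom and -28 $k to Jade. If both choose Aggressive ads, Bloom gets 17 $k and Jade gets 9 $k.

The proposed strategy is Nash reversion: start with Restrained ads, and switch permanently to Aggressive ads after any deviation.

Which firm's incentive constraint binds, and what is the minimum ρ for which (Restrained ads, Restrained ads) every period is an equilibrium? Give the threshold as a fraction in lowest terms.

Bloom: cooperation gives 53 each period; deviation gives 76 once then 17 forever.
  53/(1−ρ) ≥ 76 + 17ρ/(1−ρ) ⇒ ρ ≥ 23/59.
Jade: cooperation gives 13 each period; deviation gives 44 once then 9 forever.
  ρ ≥ 31/35.
Both must hold, so the binding constraint is Jade's: ρ ≥ 31/35.

Jade; ρ ≥ 31/35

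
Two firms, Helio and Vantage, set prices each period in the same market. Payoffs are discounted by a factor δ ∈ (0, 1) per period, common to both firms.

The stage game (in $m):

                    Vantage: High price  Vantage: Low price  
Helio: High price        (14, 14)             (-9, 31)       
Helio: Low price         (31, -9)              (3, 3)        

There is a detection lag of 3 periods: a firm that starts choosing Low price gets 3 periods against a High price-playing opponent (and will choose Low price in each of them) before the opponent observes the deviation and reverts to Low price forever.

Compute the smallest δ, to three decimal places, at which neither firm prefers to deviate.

0.847

The best deviation is to choose Low price for all 3 undetected periods, earning 31 each, then 3 forever once detected.
Deviation value: 31(1−δ^3)/(1−δ) + 3δ^3/(1−δ); cooperation value: 14/(1−δ).
IC: 14 ≥ 31(1−δ^3) + 3δ^3 = 31 − 28δ^3.
So δ^3 ≥ 17/28, giving δ ≥ (17/28)^(1/3) ≈ 0.847.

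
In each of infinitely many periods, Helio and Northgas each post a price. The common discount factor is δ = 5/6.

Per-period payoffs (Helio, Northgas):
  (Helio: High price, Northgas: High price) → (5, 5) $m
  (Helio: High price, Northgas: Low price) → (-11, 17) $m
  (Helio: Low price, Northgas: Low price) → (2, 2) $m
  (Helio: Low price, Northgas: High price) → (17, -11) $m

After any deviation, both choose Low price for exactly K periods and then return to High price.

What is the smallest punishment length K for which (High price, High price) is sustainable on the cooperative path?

9

Need Σ_{k=1}^{K} δ^k ≥ (17−5)/(5−2) = 4.0000 at δ = 5/6.
At K = 8 the sum is 3.8372 < 4.0000; at K = 9 it is 4.0310 ≥ 4.0000.
So the minimum punishment length is K = 9.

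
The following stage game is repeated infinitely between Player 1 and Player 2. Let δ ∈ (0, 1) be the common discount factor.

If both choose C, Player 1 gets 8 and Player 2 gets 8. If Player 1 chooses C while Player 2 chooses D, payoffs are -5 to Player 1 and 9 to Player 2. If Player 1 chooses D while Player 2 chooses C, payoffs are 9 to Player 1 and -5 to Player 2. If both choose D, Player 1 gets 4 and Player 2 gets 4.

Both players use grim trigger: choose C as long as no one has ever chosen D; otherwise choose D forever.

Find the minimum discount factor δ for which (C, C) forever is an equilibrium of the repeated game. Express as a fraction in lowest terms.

1/5

Under grim trigger the critical discount factor is (T−C)/(T−P) with T = 9, C = 8, P = 4.
δ* = (9−8)/(9−4) = 1/5.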